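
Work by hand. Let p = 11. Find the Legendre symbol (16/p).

1

First reduce: 16 ≡ 5 (mod 11).
Reciprocity: 5 ≡ 1 and 11 ≡ 3 (mod 4), so (5/11) = +(11/5).
Reduce top mod 5: now compute (1/5).
Reached (1/5) = 1. Collecting the sign flips along the way, the symbol is +1.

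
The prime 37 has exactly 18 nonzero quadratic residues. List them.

1 3 4 7 9 10 11 12 16 21 25 26 27 28 30 33 34 36

Square k = 1,…,18 (k and 37−k give the same square):
1²=1, 2²=4, 3²=9, 4²=16, 5²=25, 6²=36, 7²≡12, 8²≡27, 9²≡7, 10²≡26, 11²≡10, 12²≡33, 13²≡21, 14²≡11, 15²≡3, 16²≡34, 17²≡30, 18²≡28 (mod 37).
So the quadratic residues mod 37 are {1, 3, 4, 7, 9, 10, 11, 12, 16, 21, 25, 26, 27, 28, 30, 33, 34, 36}.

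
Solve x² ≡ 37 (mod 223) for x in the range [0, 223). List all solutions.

Since 223 ≡ 3 (mod 4), a square root of 37 is 37^((223+1)/4) = 37^56 mod 223.
Repeated squaring: 37^2≡31, 37^4≡69, 37^8≡78, 37^16≡63, 37^32≡178 (mod 223).
37^56 = 37^(32+16+8) ≡ 86 (mod 223).
Check: 86² = 7396 ≡ 37 (mod 223). The two roots are 86 and 137.

86, 137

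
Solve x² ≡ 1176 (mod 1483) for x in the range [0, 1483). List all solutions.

Since 1483 ≡ 3 (mod 4), a square root of 1176 is 1176^((1483+1)/4) = 1176^371 mod 1483.
Repeated squaring: 1176^2≡820, 1176^4≡601, 1176^8≡832, 1176^16≡1146, 1176^32≡861, 1176^64≡1304, 1176^128≡898, 1176^256≡1135 (mod 1483).
1176^371 = 1176^(256+64+32+16+2+1) ≡ 1408 (mod 1483).
Check: 1408² = 1982464 ≡ 1176 (mod 1483). The two roots are 75 and 1408.

75, 1408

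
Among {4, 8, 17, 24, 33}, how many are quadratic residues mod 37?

2

(4/37) = +1 → QR.
(8/37) = -1 → non-residue.
(17/37) = -1 → non-residue.
(24/37) = -1 → non-residue.
(33/37) = +1 → QR.
Total quadratic residues among the 5: 2.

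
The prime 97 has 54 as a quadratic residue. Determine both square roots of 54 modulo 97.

32, 65

97 ≡ 1 (mod 4), so we find a root by search.
Trying successive values, 32² = 1024 ≡ 54 (mod 97). The other root is 97 − 32 = 65.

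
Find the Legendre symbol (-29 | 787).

-1

First reduce: -29 ≡ 758 (mod 787).
Pull out 2: since 787 ≡ 3 (mod 8), (2/787) = -1.
Reciprocity: 379 ≡ 3 and 787 ≡ 3 (mod 4), so (379/787) = −(787/379).
Reduce top mod 379: now compute (29/379).
Reciprocity: 29 ≡ 1 and 379 ≡ 3 (mod 4), so (29/379) = +(379/29).
Reduce top mod 29: now compute (2/29).
Pull out 2: since 29 ≡ 5 (mod 8), (2/29) = -1.
Reached (1/29) = 1. Collecting the sign flips along the way, the symbol is -1.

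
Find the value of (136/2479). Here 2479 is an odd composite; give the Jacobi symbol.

Pull out 2^3: since 2479 ≡ 7 (mod 8), (2/2479) = +1, so (2/2479)^3 = +1.
Reciprocity: 17 ≡ 1 and 2479 ≡ 3 (mod 4), so (17/2479) = +(2479/17).
Reduce top mod 17: now compute (14/17).
Pull out 2: since 17 ≡ 1 (mod 8), (2/17) = +1.
Reciprocity: 7 ≡ 3 and 17 ≡ 1 (mod 4), so (7/17) = +(17/7).
Reduce top mod 7: now compute (3/7).
Reciprocity: 3 ≡ 3 and 7 ≡ 3 (mod 4), so (3/7) = −(7/3).
Reduce top mod 3: now compute (1/3).
Reached (1/3) = 1. Collecting the sign flips along the way, the symbol is -1.

-1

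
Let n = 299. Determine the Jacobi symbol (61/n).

-1

Reciprocity: 61 ≡ 1 and 299 ≡ 3 (mod 4), so (61/299) = +(299/61).
Reduce top mod 61: now compute (55/61).
Reciprocity: 55 ≡ 3 and 61 ≡ 1 (mod 4), so (55/61) = +(61/55).
Reduce top mod 55: now compute (6/55).
Pull out 2: since 55 ≡ 7 (mod 8), (2/55) = +1.
Reciprocity: 3 ≡ 3 and 55 ≡ 3 (mod 4), so (3/55) = −(55/3).
Reduce top mod 3: now compute (1/3).
Reached (1/3) = 1. Collecting the sign flips along the way, the symbol is -1.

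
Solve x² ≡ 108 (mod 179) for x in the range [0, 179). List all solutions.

65, 114

Since 179 ≡ 3 (mod 4), a square root of 108 is 108^((179+1)/4) = 108^45 mod 179.
Repeated squaring: 108^2≡29, 108^4≡125, 108^8≡52, 108^16≡19, 108^32≡3 (mod 179).
108^45 = 108^(32+8+4+1) ≡ 65 (mod 179).
Check: 65² = 4225 ≡ 108 (mod 179). The two roots are 65 and 114.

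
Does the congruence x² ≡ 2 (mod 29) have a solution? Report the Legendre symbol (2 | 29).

-1

Pull out 2: since 29 ≡ 5 (mod 8), (2/29) = -1.
Reached (1/29) = 1. Collecting the sign flips along the way, the symbol is -1.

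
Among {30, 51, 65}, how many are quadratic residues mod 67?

1

(30/67) = -1 → non-residue.
(51/67) = -1 → non-residue.
(65/67) = +1 → QR.
Total quadratic residues among the 3: 1.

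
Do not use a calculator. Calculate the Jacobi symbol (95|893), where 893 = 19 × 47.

0

Reciprocity: 95 ≡ 3 and 893 ≡ 1 (mod 4), so (95/893) = +(893/95).
Reduce top mod 95: now compute (38/95).
Pull out 2: since 95 ≡ 7 (mod 8), (2/95) = +1.
Reciprocity: 19 ≡ 3 and 95 ≡ 3 (mod 4), so (19/95) = −(95/19).
Reduce top mod 19: now compute (0/19).
Top reduces to 0: gcd > 1, so the symbol is 0.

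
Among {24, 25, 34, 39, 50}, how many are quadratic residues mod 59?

(24/59) = -1 → non-residue.
(25/59) = +1 → QR.
(34/59) = -1 → non-residue.
(39/59) = -1 → non-residue.
(50/59) = -1 → non-residue.
Total quadratic residues among the 5: 1.

1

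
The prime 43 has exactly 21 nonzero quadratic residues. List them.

Square k = 1,…,21 (k and 43−k give the same square):
1²=1, 2²=4, 3²=9, 4²=16, 5²=25, 6²=36, 7²≡6, 8²≡21, 9²≡38, 10²≡14, 11²≡35, 12²≡15, 13²≡40, 14²≡24, 15²≡10, 16²≡41, 17²≡31, 18²≡23, 19²≡17, 20²≡13, 21²≡11 (mod 43).
So the quadratic residues mod 43 are {1, 4, 6, 9, 10, 11, 13, 14, 15, 16, 17, 21, 23, 24, 25, 31, 35, 36, 38, 40, 41}.

1,4,6,9,10,11,13,14,15,16,17,21,23,24,25,31,35,36,38,40,41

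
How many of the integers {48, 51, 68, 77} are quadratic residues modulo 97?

1

(48/97) = +1 → QR.
(51/97) = -1 → non-residue.
(68/97) = -1 → non-residue.
(77/97) = -1 → non-residue.
Total quadratic residues among the 4: 1.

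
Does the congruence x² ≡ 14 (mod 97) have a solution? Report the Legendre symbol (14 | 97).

Pull out 2: since 97 ≡ 1 (mod 8), (2/97) = +1.
Reciprocity: 7 ≡ 3 and 97 ≡ 1 (mod 4), so (7/97) = +(97/7).
Reduce top mod 7: now compute (6/7).
Pull out 2: since 7 ≡ 7 (mod 8), (2/7) = +1.
Reciprocity: 3 ≡ 3 and 7 ≡ 3 (mod 4), so (3/7) = −(7/3).
Reduce top mod 3: now compute (1/3).
Reached (1/3) = 1. Collecting the sign flips along the way, the symbol is -1.

-1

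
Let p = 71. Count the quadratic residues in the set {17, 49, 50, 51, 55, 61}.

2

(17/71) = -1 → non-residue.
(49/71) = +1 → QR.
(50/71) = +1 → QR.
(51/71) = -1 → non-residue.
(55/71) = -1 → non-residue.
(61/71) = -1 → non-residue.
Total quadratic residues among the 6: 2.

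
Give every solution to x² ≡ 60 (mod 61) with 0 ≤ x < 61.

61 ≡ 1 (mod 4), so we find a root by search.
Trying successive values, 11² = 121 ≡ 60 (mod 61). The other root is 61 − 11 = 50.

11, 50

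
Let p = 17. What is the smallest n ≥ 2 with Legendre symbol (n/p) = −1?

(2/17) = +1, so 2 is a residue.
(3/17) = −1, so 3 is the smallest positive non-residue mod 17.

3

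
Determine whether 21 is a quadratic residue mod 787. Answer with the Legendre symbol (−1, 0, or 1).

Euler's criterion: (21/787) ≡ 21^393 (mod 787).
21^2 ≡ 441 (mod 787)
21^4 ≡ 92 (mod 787)
21^8 ≡ 594 (mod 787)
21^16 ≡ 260 (mod 787)
21^32 ≡ 705 (mod 787)
21^64 ≡ 428 (mod 787)
21^128 ≡ 600 (mod 787)
21^256 ≡ 341 (mod 787)
21^393 = 21^(256+128+8+1) ≡ 786 (mod 787).
Result is 786 ≡ −1, so (21/787) = −1.

-1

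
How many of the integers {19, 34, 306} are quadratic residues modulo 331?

1

(19/331) = +1 → QR.
(34/331) = -1 → non-residue.
(306/331) = -1 → non-residue.
Total quadratic residues among the 3: 1.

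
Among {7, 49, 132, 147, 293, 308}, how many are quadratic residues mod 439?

(7/439) = +1 → QR.
(49/439) = +1 → QR.
(132/439) = -1 → non-residue.
(147/439) = -1 → non-residue.
(293/439) = -1 → non-residue.
(308/439) = +1 → QR.
Total quadratic residues among the 6: 3.

3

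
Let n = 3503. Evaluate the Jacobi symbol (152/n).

Pull out 2^3: since 3503 ≡ 7 (mod 8), (2/3503) = +1, so (2/3503)^3 = +1.
Reciprocity: 19 ≡ 3 and 3503 ≡ 3 (mod 4), so (19/3503) = −(3503/19).
Reduce top mod 19: now compute (7/19).
Reciprocity: 7 ≡ 3 and 19 ≡ 3 (mod 4), so (7/19) = −(19/7).
Reduce top mod 7: now compute (5/7).
Reciprocity: 5 ≡ 1 and 7 ≡ 3 (mod 4), so (5/7) = +(7/5).
Reduce top mod 5: now compute (2/5).
Pull out 2: since 5 ≡ 5 (mod 8), (2/5) = -1.
Reached (1/5) = 1. Collecting the sign flips along the way, the symbol is -1.

-1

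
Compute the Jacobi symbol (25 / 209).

Reciprocity: 25 ≡ 1 and 209 ≡ 1 (mod 4), so (25/209) = +(209/25).
Reduce top mod 25: now compute (9/25).
Reciprocity: 9 ≡ 1 and 25 ≡ 1 (mod 4), so (9/25) = +(25/9).
Reduce top mod 9: now compute (7/9).
Reciprocity: 7 ≡ 3 and 9 ≡ 1 (mod 4), so (7/9) = +(9/7).
Reduce top mod 7: now compute (2/7).
Pull out 2: since 7 ≡ 7 (mod 8), (2/7) = +1.
Reached (1/7) = 1. Collecting the sign flips along the way, the symbol is +1.

1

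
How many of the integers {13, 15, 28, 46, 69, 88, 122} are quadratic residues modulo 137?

5

(13/137) = -1 → non-residue.
(15/137) = +1 → QR.
(28/137) = +1 → QR.
(46/137) = -1 → non-residue.
(69/137) = +1 → QR.
(88/137) = +1 → QR.
(122/137) = +1 → QR.
Total quadratic residues among the 7: 5.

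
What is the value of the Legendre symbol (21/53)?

-1

Euler's criterion: (21/53) ≡ 21^26 (mod 53).
21^2 ≡ 17 (mod 53)
21^4 ≡ 24 (mod 53)
21^8 ≡ 46 (mod 53)
21^16 ≡ 49 (mod 53)
21^26 = 21^(16+8+2) ≡ 52 (mod 53).
Result is 52 ≡ −1, so (21/53) = −1.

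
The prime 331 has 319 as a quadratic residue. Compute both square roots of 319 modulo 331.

126, 205

Since 331 ≡ 3 (mod 4), a square root of 319 is 319^((331+1)/4) = 319^83 mod 331.
Repeated squaring: 319^2≡144, 319^4≡214, 319^8≡118, 319^16≡22, 319^32≡153, 319^64≡239 (mod 331).
319^83 = 319^(64+16+2+1) ≡ 126 (mod 331).
Check: 126² = 15876 ≡ 319 (mod 331). The two roots are 126 and 205.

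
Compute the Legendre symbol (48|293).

Pull out 2^4: since 293 ≡ 5 (mod 8), (2/293) = -1, so (2/293)^4 = +1.
Reciprocity: 3 ≡ 3 and 293 ≡ 1 (mod 4), so (3/293) = +(293/3).
Reduce top mod 3: now compute (2/3).
Pull out 2: since 3 ≡ 3 (mod 8), (2/3) = -1.
Reached (1/3) = 1. Collecting the sign flips along the way, the symbol is -1.

-1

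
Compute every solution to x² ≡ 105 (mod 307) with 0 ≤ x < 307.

Since 307 ≡ 3 (mod 4), a square root of 105 is 105^((307+1)/4) = 105^77 mod 307.
Repeated squaring: 105^2≡280, 105^4≡115, 105^8≡24, 105^16≡269, 105^32≡216, 105^64≡299 (mod 307).
105^77 = 105^(64+8+4+1) ≡ 64 (mod 307).
Check: 64² = 4096 ≡ 105 (mod 307). The two roots are 64 and 243.

64, 243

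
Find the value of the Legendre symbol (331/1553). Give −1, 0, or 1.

Reciprocity: 331 ≡ 3 and 1553 ≡ 1 (mod 4), so (331/1553) = +(1553/331).
Reduce top mod 331: now compute (229/331).
Reciprocity: 229 ≡ 1 and 331 ≡ 3 (mod 4), so (229/331) = +(331/229).
Reduce top mod 229: now compute (102/229).
Pull out 2: since 229 ≡ 5 (mod 8), (2/229) = -1.
Reciprocity: 51 ≡ 3 and 229 ≡ 1 (mod 4), so (51/229) = +(229/51).
Reduce top mod 51: now compute (25/51).
Reciprocity: 25 ≡ 1 and 51 ≡ 3 (mod 4), so (25/51) = +(51/25).
Reduce top mod 25: now compute (1/25).
Reached (1/25) = 1. Collecting the sign flips along the way, the symbol is -1.

-1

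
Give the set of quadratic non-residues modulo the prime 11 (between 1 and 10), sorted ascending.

Square k = 1,…,5 (k and 11−k give the same square):
1²=1, 2²=4, 3²=9, 4²≡5, 5²≡3 (mod 11).
The residues are {1, 3, 4, 5, 9}; the non-residues are the remaining 5 nonzero classes.

2,6,7,8,10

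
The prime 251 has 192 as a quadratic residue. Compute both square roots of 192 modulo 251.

Since 251 ≡ 3 (mod 4), a square root of 192 is 192^((251+1)/4) = 192^63 mod 251.
Repeated squaring: 192^2≡218, 192^4≡85, 192^8≡197, 192^16≡155, 192^32≡180 (mod 251).
192^63 = 192^(32+16+8+4+2+1) ≡ 106 (mod 251).
Check: 106² = 11236 ≡ 192 (mod 251). The two roots are 106 and 145.

106, 145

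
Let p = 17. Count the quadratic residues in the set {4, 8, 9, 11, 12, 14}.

(4/17) = +1 → QR.
(8/17) = +1 → QR.
(9/17) = +1 → QR.
(11/17) = -1 → non-residue.
(12/17) = -1 → non-residue.
(14/17) = -1 → non-residue.
Total quadratic residues among the 6: 3.

3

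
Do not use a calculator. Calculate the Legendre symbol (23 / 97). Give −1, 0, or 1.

-1

Euler's criterion: (23/97) ≡ 23^48 (mod 97).
23^2 ≡ 44 (mod 97)
23^4 ≡ 93 (mod 97)
23^8 ≡ 16 (mod 97)
23^16 ≡ 62 (mod 97)
23^32 ≡ 61 (mod 97)
23^48 = 23^(32+16) ≡ 96 (mod 97).
Result is 96 ≡ −1, so (23/97) = −1.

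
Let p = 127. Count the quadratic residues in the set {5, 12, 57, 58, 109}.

0

(5/127) = -1 → non-residue.
(12/127) = -1 → non-residue.
(57/127) = -1 → non-residue.
(58/127) = -1 → non-residue.
(109/127) = -1 → non-residue.
Total quadratic residues among the 5: 0.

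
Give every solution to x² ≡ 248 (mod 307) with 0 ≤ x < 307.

Since 307 ≡ 3 (mod 4), a square root of 248 is 248^((307+1)/4) = 248^77 mod 307.
Repeated squaring: 248^2≡104, 248^4≡71, 248^8≡129, 248^16≡63, 248^32≡285, 248^64≡177 (mod 307).
248^77 = 248^(64+8+4+1) ≡ 255 (mod 307).
Check: 255² = 65025 ≡ 248 (mod 307). The two roots are 52 and 255.

52, 255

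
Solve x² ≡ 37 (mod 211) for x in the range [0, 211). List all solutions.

44, 167

Since 211 ≡ 3 (mod 4), a square root of 37 is 37^((211+1)/4) = 37^53 mod 211.
Repeated squaring: 37^2≡103, 37^4≡59, 37^8≡105, 37^16≡53, 37^32≡66 (mod 211).
37^53 = 37^(32+16+4+1) ≡ 44 (mod 211).
Check: 44² = 1936 ≡ 37 (mod 211). The two roots are 44 and 167.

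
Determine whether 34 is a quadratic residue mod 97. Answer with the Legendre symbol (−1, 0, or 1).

-1

Pull out 2: since 97 ≡ 1 (mod 8), (2/97) = +1.
Reciprocity: 17 ≡ 1 and 97 ≡ 1 (mod 4), so (17/97) = +(97/17).
Reduce top mod 17: now compute (12/17).
Pull out 2^2: since 17 ≡ 1 (mod 8), (2/17) = +1, so (2/17)^2 = +1.
Reciprocity: 3 ≡ 3 and 17 ≡ 1 (mod 4), so (3/17) = +(17/3).
Reduce top mod 3: now compute (2/3).
Pull out 2: since 3 ≡ 3 (mod 8), (2/3) = -1.
Reached (1/3) = 1. Collecting the sign flips along the way, the symbol is -1.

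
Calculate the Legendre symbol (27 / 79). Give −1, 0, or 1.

-1

Euler's criterion: (27/79) ≡ 27^39 (mod 79).
27^2 ≡ 18 (mod 79)
27^4 ≡ 8 (mod 79)
27^8 ≡ 64 (mod 79)
27^16 ≡ 67 (mod 79)
27^32 ≡ 65 (mod 79)
27^39 = 27^(32+4+2+1) ≡ 78 (mod 79).
Result is 78 ≡ −1, so (27/79) = −1.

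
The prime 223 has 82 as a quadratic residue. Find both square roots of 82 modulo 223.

Since 223 ≡ 3 (mod 4), a square root of 82 is 82^((223+1)/4) = 82^56 mod 223.
Repeated squaring: 82^2≡34, 82^4≡41, 82^8≡120, 82^16≡128, 82^32≡105 (mod 223).
82^56 = 82^(32+16+8) ≡ 64 (mod 223).
Check: 64² = 4096 ≡ 82 (mod 223). The two roots are 64 and 159.

64, 159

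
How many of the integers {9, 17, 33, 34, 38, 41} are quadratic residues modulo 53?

3

(9/53) = +1 → QR.
(17/53) = +1 → QR.
(33/53) = -1 → non-residue.
(34/53) = -1 → non-residue.
(38/53) = +1 → QR.
(41/53) = -1 → non-residue.
Total quadratic residues among the 6: 3.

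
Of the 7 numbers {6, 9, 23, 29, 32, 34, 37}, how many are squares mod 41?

4

(6/41) = -1 → non-residue.
(9/41) = +1 → QR.
(23/41) = +1 → QR.
(29/41) = -1 → non-residue.
(32/41) = +1 → QR.
(34/41) = -1 → non-residue.
(37/41) = +1 → QR.
Total quadratic residues among the 7: 4.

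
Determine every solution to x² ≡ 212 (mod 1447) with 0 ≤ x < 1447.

127, 1320

Since 1447 ≡ 3 (mod 4), a square root of 212 is 212^((1447+1)/4) = 212^362 mod 1447.
Repeated squaring: 212^2≡87, 212^4≡334, 212^8≡137, 212^16≡1405, 212^32≡317, 212^64≡646, 212^128≡580, 212^256≡696 (mod 1447).
212^362 = 212^(256+64+32+8+2) ≡ 1320 (mod 1447).
Check: 1320² = 1742400 ≡ 212 (mod 1447). The two roots are 127 and 1320.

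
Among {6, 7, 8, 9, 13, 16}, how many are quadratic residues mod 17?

(6/17) = -1 → non-residue.
(7/17) = -1 → non-residue.
(8/17) = +1 → QR.
(9/17) = +1 → QR.
(13/17) = +1 → QR.
(16/17) = +1 → QR.
Total quadratic residues among the 6: 4.

4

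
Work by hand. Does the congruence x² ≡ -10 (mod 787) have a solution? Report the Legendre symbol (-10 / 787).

First reduce: -10 ≡ 777 (mod 787).
Reciprocity: 777 ≡ 1 and 787 ≡ 3 (mod 4), so (777/787) = +(787/777).
Reduce top mod 777: now compute (10/777).
Pull out 2: since 777 ≡ 1 (mod 8), (2/777) = +1.
Reciprocity: 5 ≡ 1 and 777 ≡ 1 (mod 4), so (5/777) = +(777/5).
Reduce top mod 5: now compute (2/5).
Pull out 2: since 5 ≡ 5 (mod 8), (2/5) = -1.
Reached (1/5) = 1. Collecting the sign flips along the way, the symbol is -1.

-1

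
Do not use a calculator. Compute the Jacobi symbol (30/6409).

1

Pull out 2: since 6409 ≡ 1 (mod 8), (2/6409) = +1.
Reciprocity: 15 ≡ 3 and 6409 ≡ 1 (mod 4), so (15/6409) = +(6409/15).
Reduce top mod 15: now compute (4/15).
Pull out 2^2: since 15 ≡ 7 (mod 8), (2/15) = +1, so (2/15)^2 = +1.
Reached (1/15) = 1. Collecting the sign flips along the way, the symbol is +1.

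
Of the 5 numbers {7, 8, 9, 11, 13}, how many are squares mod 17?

(7/17) = -1 → non-residue.
(8/17) = +1 → QR.
(9/17) = +1 → QR.
(11/17) = -1 → non-residue.
(13/17) = +1 → QR.
Total quadratic residues among the 5: 3.

3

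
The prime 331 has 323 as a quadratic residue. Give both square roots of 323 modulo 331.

150, 181

Since 331 ≡ 3 (mod 4), a square root of 323 is 323^((331+1)/4) = 323^83 mod 331.
Repeated squaring: 323^2≡64, 323^4≡124, 323^8≡150, 323^16≡323, 323^32≡64, 323^64≡124 (mod 331).
323^83 = 323^(64+16+2+1) ≡ 150 (mod 331).
Check: 150² = 22500 ≡ 323 (mod 331). The two roots are 150 and 181.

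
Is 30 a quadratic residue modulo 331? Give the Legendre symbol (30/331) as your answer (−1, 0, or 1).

Pull out 2: since 331 ≡ 3 (mod 8), (2/331) = -1.
Reciprocity: 15 ≡ 3 and 331 ≡ 3 (mod 4), so (15/331) = −(331/15).
Reduce top mod 15: now compute (1/15).
Reached (1/15) = 1. Collecting the sign flips along the way, the symbol is +1.

1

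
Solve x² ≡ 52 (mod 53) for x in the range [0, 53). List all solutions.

23, 30

53 ≡ 1 (mod 4), so we find a root by search.
Trying successive values, 23² = 529 ≡ 52 (mod 53). The other root is 53 − 23 = 30.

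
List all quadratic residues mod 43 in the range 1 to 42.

1,4,6,9,10,11,13,14,15,16,17,21,23,24,25,31,35,36,38,40,41

Square k = 1,…,21 (k and 43−k give the same square):
1²=1, 2²=4, 3²=9, 4²=16, 5²=25, 6²=36, 7²≡6, 8²≡21, 9²≡38, 10²≡14, 11²≡35, 12²≡15, 13²≡40, 14²≡24, 15²≡10, 16²≡41, 17²≡31, 18²≡23, 19²≡17, 20²≡13, 21²≡11 (mod 43).
So the quadratic residues mod 43 are {1, 4, 6, 9, 10, 11, 13, 14, 15, 16, 17, 21, 23, 24, 25, 31, 35, 36, 38, 40, 41}.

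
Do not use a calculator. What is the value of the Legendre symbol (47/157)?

1

Reciprocity: 47 ≡ 3 and 157 ≡ 1 (mod 4), so (47/157) = +(157/47).
Reduce top mod 47: now compute (16/47).
Pull out 2^4: since 47 ≡ 7 (mod 8), (2/47) = +1, so (2/47)^4 = +1.
Reached (1/47) = 1. Collecting the sign flips along the way, the symbol is +1.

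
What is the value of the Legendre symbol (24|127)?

Euler's criterion: (24/127) ≡ 24^63 (mod 127).
24^2 ≡ 68 (mod 127)
24^4 ≡ 52 (mod 127)
24^8 ≡ 37 (mod 127)
24^16 ≡ 99 (mod 127)
24^32 ≡ 22 (mod 127)
24^63 = 24^(32+16+8+4+2+1) ≡ 126 (mod 127).
Result is 126 ≡ −1, so (24/127) = −1.

-1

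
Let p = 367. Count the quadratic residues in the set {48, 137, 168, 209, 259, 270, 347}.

5

(48/367) = -1 → non-residue.
(137/367) = +1 → QR.
(168/367) = -1 → non-residue.
(209/367) = +1 → QR.
(259/367) = +1 → QR.
(270/367) = +1 → QR.
(347/367) = +1 → QR.
Total quadratic residues among the 7: 5.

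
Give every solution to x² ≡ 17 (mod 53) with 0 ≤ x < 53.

53 ≡ 1 (mod 4), so we find a root by search.
Trying successive values, 21² = 441 ≡ 17 (mod 53). The other root is 53 − 21 = 32.

21, 32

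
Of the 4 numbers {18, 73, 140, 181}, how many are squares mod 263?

(18/263) = +1 → QR.
(73/263) = -1 → non-residue.
(140/263) = +1 → QR.
(181/263) = +1 → QR.
Total quadratic residues among the 4: 3.

3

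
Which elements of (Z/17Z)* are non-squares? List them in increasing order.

Square k = 1,…,8 (k and 17−k give the same square):
1²=1, 2²=4, 3²=9, 4²=16, 5²≡8, 6²≡2, 7²≡15, 8²≡13 (mod 17).
The residues are {1, 2, 4, 8, 9, 13, 15, 16}; the non-residues are the remaining 8 nonzero classes.

3 5 6 7 10 11 12 14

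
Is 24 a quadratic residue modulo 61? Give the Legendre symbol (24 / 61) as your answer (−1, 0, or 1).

-1

Pull out 2^3: since 61 ≡ 5 (mod 8), (2/61) = -1, so (2/61)^3 = -1.
Reciprocity: 3 ≡ 3 and 61 ≡ 1 (mod 4), so (3/61) = +(61/3).
Reduce top mod 3: now compute (1/3).
Reached (1/3) = 1. Collecting the sign flips along the way, the symbol is -1.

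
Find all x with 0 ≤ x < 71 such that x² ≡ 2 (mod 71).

Since 71 ≡ 3 (mod 4), a square root of 2 is 2^((71+1)/4) = 2^18 mod 71.
Repeated squaring: 2^2≡4, 2^4≡16, 2^8≡43, 2^16≡3 (mod 71).
2^18 = 2^(16+2) ≡ 12 (mod 71).
Check: 12² = 144 ≡ 2 (mod 71). The two roots are 12 and 59.

12, 59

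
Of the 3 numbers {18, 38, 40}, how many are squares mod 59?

(18/59) = -1 → non-residue.
(38/59) = -1 → non-residue.
(40/59) = -1 → non-residue.
Total quadratic residues among the 3: 0.

0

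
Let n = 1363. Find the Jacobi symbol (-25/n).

First reduce: -25 ≡ 1338 (mod 1363).
Pull out 2: since 1363 ≡ 3 (mod 8), (2/1363) = -1.
Reciprocity: 669 ≡ 1 and 1363 ≡ 3 (mod 4), so (669/1363) = +(1363/669).
Reduce top mod 669: now compute (25/669).
Reciprocity: 25 ≡ 1 and 669 ≡ 1 (mod 4), so (25/669) = +(669/25).
Reduce top mod 25: now compute (19/25).
Reciprocity: 19 ≡ 3 and 25 ≡ 1 (mod 4), so (19/25) = +(25/19).
Reduce top mod 19: now compute (6/19).
Pull out 2: since 19 ≡ 3 (mod 8), (2/19) = -1.
Reciprocity: 3 ≡ 3 and 19 ≡ 3 (mod 4), so (3/19) = −(19/3).
Reduce top mod 3: now compute (1/3).
Reached (1/3) = 1. Collecting the sign flips along the way, the symbol is -1.

-1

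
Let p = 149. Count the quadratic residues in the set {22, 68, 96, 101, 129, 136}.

4

(22/149) = +1 → QR.
(68/149) = +1 → QR.
(96/149) = +1 → QR.
(101/149) = -1 → non-residue.
(129/149) = +1 → QR.
(136/149) = -1 → non-residue.
Total quadratic residues among the 6: 4.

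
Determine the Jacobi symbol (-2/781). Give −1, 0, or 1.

First reduce: -2 ≡ 779 (mod 781).
Reciprocity: 779 ≡ 3 and 781 ≡ 1 (mod 4), so (779/781) = +(781/779).
Reduce top mod 779: now compute (2/779).
Pull out 2: since 779 ≡ 3 (mod 8), (2/779) = -1.
Reached (1/779) = 1. Collecting the sign flips along the way, the symbol is -1.

-1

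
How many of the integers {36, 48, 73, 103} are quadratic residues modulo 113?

1

(36/113) = +1 → QR.
(48/113) = -1 → non-residue.
(73/113) = -1 → non-residue.
(103/113) = -1 → non-residue.
Total quadratic residues among the 4: 1.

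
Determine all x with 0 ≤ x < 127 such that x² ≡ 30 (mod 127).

41, 86

Since 127 ≡ 3 (mod 4), a square root of 30 is 30^((127+1)/4) = 30^32 mod 127.
Repeated squaring: 30^2≡11, 30^4≡121, 30^8≡36, 30^16≡26, 30^32≡41 (mod 127).
30^32 = 30^(32) ≡ 41 (mod 127).
Check: 41² = 1681 ≡ 30 (mod 127). The two roots are 41 and 86.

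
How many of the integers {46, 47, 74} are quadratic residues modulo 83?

(46/83) = -1 → non-residue.
(47/83) = -1 → non-residue.
(74/83) = -1 → non-residue.
Total quadratic residues among the 3: 0.

0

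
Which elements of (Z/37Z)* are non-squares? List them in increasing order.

Square k = 1,…,18 (k and 37−k give the same square):
1²=1, 2²=4, 3²=9, 4²=16, 5²=25, 6²=36, 7²≡12, 8²≡27, 9²≡7, 10²≡26, 11²≡10, 12²≡33, 13²≡21, 14²≡11, 15²≡3, 16²≡34, 17²≡30, 18²≡28 (mod 37).
The residues are {1, 3, 4, 7, 9, 10, 11, 12, 16, 21, 25, 26, 27, 28, 30, 33, 34, 36}; the non-residues are the remaining 18 nonzero classes.

2,5,6,8,13,14,15,17,18,19,20,22,23,24,29,31,32,35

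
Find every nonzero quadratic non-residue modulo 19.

2,3,8,10,12,13,14,15,18

Square k = 1,…,9 (k and 19−k give the same square):
1²=1, 2²=4, 3²=9, 4²=16, 5²≡6, 6²≡17, 7²≡11, 8²≡7, 9²≡5 (mod 19).
The residues are {1, 4, 5, 6, 7, 9, 11, 16, 17}; the non-residues are the remaining 9 nonzero classes.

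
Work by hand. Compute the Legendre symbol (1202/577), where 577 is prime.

1

Euler's criterion: (1202/577) ≡ 48^288 (mod 577).
48^2 ≡ 573 (mod 577)
48^4 ≡ 16 (mod 577)
48^8 ≡ 256 (mod 577)
48^16 ≡ 335 (mod 577)
48^32 ≡ 287 (mod 577)
48^64 ≡ 435 (mod 577)
48^128 ≡ 546 (mod 577)
48^256 ≡ 384 (mod 577)
48^288 = 48^(256+32) ≡ 1 (mod 577).
Result is 1, so (1202/577) = 1.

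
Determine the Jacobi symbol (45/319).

1

Reciprocity: 45 ≡ 1 and 319 ≡ 3 (mod 4), so (45/319) = +(319/45).
Reduce top mod 45: now compute (4/45).
Pull out 2^2: since 45 ≡ 5 (mod 8), (2/45) = -1, so (2/45)^2 = +1.
Reached (1/45) = 1. Collecting the sign flips along the way, the symbol is +1.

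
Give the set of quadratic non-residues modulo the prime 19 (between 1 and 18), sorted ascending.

2 3 8 10 12 13 14 15 18

Square k = 1,…,9 (k and 19−k give the same square):
1²=1, 2²=4, 3²=9, 4²=16, 5²≡6, 6²≡17, 7²≡11, 8²≡7, 9²≡5 (mod 19).
The residues are {1, 4, 5, 6, 7, 9, 11, 16, 17}; the non-residues are the remaining 9 nonzero classes.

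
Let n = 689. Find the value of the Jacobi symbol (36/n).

1

Pull out 2^2: since 689 ≡ 1 (mod 8), (2/689) = +1, so (2/689)^2 = +1.
Reciprocity: 9 ≡ 1 and 689 ≡ 1 (mod 4), so (9/689) = +(689/9).
Reduce top mod 9: now compute (5/9).
Reciprocity: 5 ≡ 1 and 9 ≡ 1 (mod 4), so (5/9) = +(9/5).
Reduce top mod 5: now compute (4/5).
Pull out 2^2: since 5 ≡ 5 (mod 8), (2/5) = -1, so (2/5)^2 = +1.
Reached (1/5) = 1. Collecting the sign flips along the way, the symbol is +1.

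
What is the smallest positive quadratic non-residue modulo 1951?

3

(2/1951) = +1, so 2 is a residue.
(3/1951) = −1, so 3 is the smallest positive non-residue mod 1951.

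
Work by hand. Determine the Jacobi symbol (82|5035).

Pull out 2: since 5035 ≡ 3 (mod 8), (2/5035) = -1.
Reciprocity: 41 ≡ 1 and 5035 ≡ 3 (mod 4), so (41/5035) = +(5035/41).
Reduce top mod 41: now compute (33/41).
Reciprocity: 33 ≡ 1 and 41 ≡ 1 (mod 4), so (33/41) = +(41/33).
Reduce top mod 33: now compute (8/33).
Pull out 2^3: since 33 ≡ 1 (mod 8), (2/33) = +1, so (2/33)^3 = +1.
Reached (1/33) = 1. Collecting the sign flips along the way, the symbol is -1.

-1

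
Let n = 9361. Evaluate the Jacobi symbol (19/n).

-1

Reciprocity: 19 ≡ 3 and 9361 ≡ 1 (mod 4), so (19/9361) = +(9361/19).
Reduce top mod 19: now compute (13/19).
Reciprocity: 13 ≡ 1 and 19 ≡ 3 (mod 4), so (13/19) = +(19/13).
Reduce top mod 13: now compute (6/13).
Pull out 2: since 13 ≡ 5 (mod 8), (2/13) = -1.
Reciprocity: 3 ≡ 3 and 13 ≡ 1 (mod 4), so (3/13) = +(13/3).
Reduce top mod 3: now compute (1/3).
Reached (1/3) = 1. Collecting the sign flips along the way, the symbol is -1.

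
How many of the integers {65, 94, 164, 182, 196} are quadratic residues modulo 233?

(65/233) = -1 → non-residue.
(94/233) = -1 → non-residue.
(164/233) = -1 → non-residue.
(182/233) = +1 → QR.
(196/233) = +1 → QR.
Total quadratic residues among the 5: 2.

2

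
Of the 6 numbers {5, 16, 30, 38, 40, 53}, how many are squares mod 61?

2

(5/61) = +1 → QR.
(16/61) = +1 → QR.
(30/61) = -1 → non-residue.
(38/61) = -1 → non-residue.
(40/61) = -1 → non-residue.
(53/61) = -1 → non-residue.
Total quadratic residues among the 6: 2.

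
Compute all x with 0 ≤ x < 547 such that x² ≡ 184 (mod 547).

Since 547 ≡ 3 (mod 4), a square root of 184 is 184^((547+1)/4) = 184^137 mod 547.
Repeated squaring: 184^2≡489, 184^4≡82, 184^8≡160, 184^16≡438, 184^32≡394, 184^64≡435, 184^128≡510 (mod 547).
184^137 = 184^(128+8+1) ≡ 344 (mod 547).
Check: 344² = 118336 ≡ 184 (mod 547). The two roots are 203 and 344.

203, 344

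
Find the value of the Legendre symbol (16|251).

Euler's criterion: (16/251) ≡ 16^125 (mod 251).
16^2 ≡ 5 (mod 251)
16^4 ≡ 25 (mod 251)
16^8 ≡ 123 (mod 251)
16^16 ≡ 69 (mod 251)
16^32 ≡ 243 (mod 251)
16^64 ≡ 64 (mod 251)
16^125 = 16^(64+32+16+8+4+1) ≡ 1 (mod 251).
Result is 1, so (16/251) = 1.

1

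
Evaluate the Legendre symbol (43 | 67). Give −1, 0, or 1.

Reciprocity: 43 ≡ 3 and 67 ≡ 3 (mod 4), so (43/67) = −(67/43).
Reduce top mod 43: now compute (24/43).
Pull out 2^3: since 43 ≡ 3 (mod 8), (2/43) = -1, so (2/43)^3 = -1.
Reciprocity: 3 ≡ 3 and 43 ≡ 3 (mod 4), so (3/43) = −(43/3).
Reduce top mod 3: now compute (1/3).
Reached (1/3) = 1. Collecting the sign flips along the way, the symbol is -1.

-1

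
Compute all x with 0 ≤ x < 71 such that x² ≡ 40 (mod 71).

18, 53

Since 71 ≡ 3 (mod 4), a square root of 40 is 40^((71+1)/4) = 40^18 mod 71.
Repeated squaring: 40^2≡38, 40^4≡24, 40^8≡8, 40^16≡64 (mod 71).
40^18 = 40^(16+2) ≡ 18 (mod 71).
Check: 18² = 324 ≡ 40 (mod 71). The two roots are 18 and 53.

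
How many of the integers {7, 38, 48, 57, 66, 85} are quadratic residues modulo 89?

2

(7/89) = -1 → non-residue.
(38/89) = -1 → non-residue.
(48/89) = -1 → non-residue.
(57/89) = +1 → QR.
(66/89) = -1 → non-residue.
(85/89) = +1 → QR.
Total quadratic residues among the 6: 2.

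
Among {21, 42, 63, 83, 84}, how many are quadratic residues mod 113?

2

(21/113) = -1 → non-residue.
(42/113) = -1 → non-residue.
(63/113) = +1 → QR.
(83/113) = +1 → QR.
(84/113) = -1 → non-residue.
Total quadratic residues among the 5: 2.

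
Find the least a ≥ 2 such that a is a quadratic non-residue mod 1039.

(2/1039) = +1, so 2 is a residue.
(3/1039) = −1, so 3 is the smallest positive non-residue mod 1039.

3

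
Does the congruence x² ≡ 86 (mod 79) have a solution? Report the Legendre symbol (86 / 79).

-1

First reduce: 86 ≡ 7 (mod 79).
Reciprocity: 7 ≡ 3 and 79 ≡ 3 (mod 4), so (7/79) = −(79/7).
Reduce top mod 7: now compute (2/7).
Pull out 2: since 7 ≡ 7 (mod 8), (2/7) = +1.
Reached (1/7) = 1. Collecting the sign flips along the way, the symbol is -1.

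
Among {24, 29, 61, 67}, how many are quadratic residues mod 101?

1

(24/101) = +1 → QR.
(29/101) = -1 → non-residue.
(61/101) = -1 → non-residue.
(67/101) = -1 → non-residue.
Total quadratic residues among the 4: 1.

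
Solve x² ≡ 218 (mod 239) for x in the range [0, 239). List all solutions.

Since 239 ≡ 3 (mod 4), a square root of 218 is 218^((239+1)/4) = 218^60 mod 239.
Repeated squaring: 218^2≡202, 218^4≡174, 218^8≡162, 218^16≡193, 218^32≡204 (mod 239).
218^60 = 218^(32+16+8+4) ≡ 165 (mod 239).
Check: 165² = 27225 ≡ 218 (mod 239). The two roots are 74 and 165.

74, 165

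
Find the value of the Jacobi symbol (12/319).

-1

Pull out 2^2: since 319 ≡ 7 (mod 8), (2/319) = +1, so (2/319)^2 = +1.
Reciprocity: 3 ≡ 3 and 319 ≡ 3 (mod 4), so (3/319) = −(319/3).
Reduce top mod 3: now compute (1/3).
Reached (1/3) = 1. Collecting the sign flips along the way, the symbol is -1.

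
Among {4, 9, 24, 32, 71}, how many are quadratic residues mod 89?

4

(4/89) = +1 → QR.
(9/89) = +1 → QR.
(24/89) = -1 → non-residue.
(32/89) = +1 → QR.
(71/89) = +1 → QR.
Total quadratic residues among the 5: 4.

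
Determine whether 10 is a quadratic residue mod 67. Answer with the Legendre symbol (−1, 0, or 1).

Euler's criterion: (10/67) ≡ 10^33 (mod 67).
10^2 ≡ 33 (mod 67)
10^4 ≡ 17 (mod 67)
10^8 ≡ 21 (mod 67)
10^16 ≡ 39 (mod 67)
10^32 ≡ 47 (mod 67)
10^33 = 10^(32+1) ≡ 1 (mod 67).
Result is 1, so (10/67) = 1.

1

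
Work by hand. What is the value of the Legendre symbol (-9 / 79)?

Euler's criterion: (-9/79) ≡ 70^39 (mod 79).
70^2 ≡ 2 (mod 79)
70^4 ≡ 4 (mod 79)
70^8 ≡ 16 (mod 79)
70^16 ≡ 19 (mod 79)
70^32 ≡ 45 (mod 79)
70^39 = 70^(32+4+2+1) ≡ 78 (mod 79).
Result is 78 ≡ −1, so (-9/79) = −1.

-1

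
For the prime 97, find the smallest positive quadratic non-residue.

5

(2/97) = +1, so 2 is a residue.
(3/97) = +1, so 3 is a residue.
(4/97) = +1, so 4 is a residue.
(5/97) = −1, so 5 is the smallest positive non-residue mod 97.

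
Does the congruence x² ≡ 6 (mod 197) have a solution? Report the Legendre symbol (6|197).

Euler's criterion: (6/197) ≡ 6^98 (mod 197).
6^2 ≡ 36 (mod 197)
6^4 ≡ 114 (mod 197)
6^8 ≡ 191 (mod 197)
6^16 ≡ 36 (mod 197)
6^32 ≡ 114 (mod 197)
6^64 ≡ 191 (mod 197)
6^98 = 6^(64+32+2) ≡ 1 (mod 197).
Result is 1, so (6/197) = 1.

1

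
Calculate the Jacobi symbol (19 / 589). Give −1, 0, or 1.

Reciprocity: 19 ≡ 3 and 589 ≡ 1 (mod 4), so (19/589) = +(589/19).
Reduce top mod 19: now compute (0/19).
Top reduces to 0: gcd > 1, so the symbol is 0.

0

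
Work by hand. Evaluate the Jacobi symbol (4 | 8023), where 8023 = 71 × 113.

Pull out 2^2: since 8023 ≡ 7 (mod 8), (2/8023) = +1, so (2/8023)^2 = +1.
Reached (1/8023) = 1. Collecting the sign flips along the way, the symbol is +1.

1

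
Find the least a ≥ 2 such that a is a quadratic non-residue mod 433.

(2/433) = +1, so 2 is a residue.
(3/433) = +1, so 3 is a residue.
(4/433) = +1, so 4 is a residue.
(5/433) = −1, so 5 is the smallest positive non-residue mod 433.

5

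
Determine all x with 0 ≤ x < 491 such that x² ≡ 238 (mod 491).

27, 464

Since 491 ≡ 3 (mod 4), a square root of 238 is 238^((491+1)/4) = 238^123 mod 491.
Repeated squaring: 238^2≡179, 238^4≡126, 238^8≡164, 238^16≡382, 238^32≡97, 238^64≡80 (mod 491).
238^123 = 238^(64+32+16+8+2+1) ≡ 27 (mod 491).
Check: 27² = 729 ≡ 238 (mod 491). The two roots are 27 and 464.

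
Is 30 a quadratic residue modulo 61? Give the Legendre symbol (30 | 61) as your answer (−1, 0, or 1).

Euler's criterion: (30/61) ≡ 30^30 (mod 61).
30^2 ≡ 46 (mod 61)
30^4 ≡ 42 (mod 61)
30^8 ≡ 56 (mod 61)
30^16 ≡ 25 (mod 61)
30^30 = 30^(16+8+4+2) ≡ 60 (mod 61).
Result is 60 ≡ −1, so (30/61) = −1.

-1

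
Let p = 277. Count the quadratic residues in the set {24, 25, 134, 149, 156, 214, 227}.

(24/277) = -1 → non-residue.
(25/277) = +1 → QR.
(134/277) = -1 → non-residue.
(149/277) = -1 → non-residue.
(156/277) = +1 → QR.
(214/277) = +1 → QR.
(227/277) = -1 → non-residue.
Total quadratic residues among the 7: 3.

3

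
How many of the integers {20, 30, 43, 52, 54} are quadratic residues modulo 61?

2

(20/61) = +1 → QR.
(30/61) = -1 → non-residue.
(43/61) = -1 → non-residue.
(52/61) = +1 → QR.
(54/61) = -1 → non-residue.
Total quadratic residues among the 5: 2.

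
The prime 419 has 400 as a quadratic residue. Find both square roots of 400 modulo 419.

20, 399

Since 419 ≡ 3 (mod 4), a square root of 400 is 400^((419+1)/4) = 400^105 mod 419.
Repeated squaring: 400^2≡361, 400^4≡12, 400^8≡144, 400^16≡205, 400^32≡125, 400^64≡122 (mod 419).
400^105 = 400^(64+32+8+1) ≡ 20 (mod 419).
Check: 20² = 400 ≡ 400 (mod 419). The two roots are 20 and 399.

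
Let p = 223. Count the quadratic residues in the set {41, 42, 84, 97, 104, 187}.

(41/223) = +1 → QR.
(42/223) = -1 → non-residue.
(84/223) = -1 → non-residue.
(97/223) = -1 → non-residue.
(104/223) = -1 → non-residue.
(187/223) = -1 → non-residue.
Total quadratic residues among the 6: 1.

1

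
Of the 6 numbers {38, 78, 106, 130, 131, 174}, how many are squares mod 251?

(38/251) = +1 → QR.
(78/251) = -1 → non-residue.
(106/251) = +1 → QR.
(130/251) = -1 → non-residue.
(131/251) = +1 → QR.
(174/251) = +1 → QR.
Total quadratic residues among the 6: 4.

4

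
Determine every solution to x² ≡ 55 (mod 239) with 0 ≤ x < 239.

85, 154

Since 239 ≡ 3 (mod 4), a square root of 55 is 55^((239+1)/4) = 55^60 mod 239.
Repeated squaring: 55^2≡157, 55^4≡32, 55^8≡68, 55^16≡83, 55^32≡197 (mod 239).
55^60 = 55^(32+16+8+4) ≡ 85 (mod 239).
Check: 85² = 7225 ≡ 55 (mod 239). The two roots are 85 and 154.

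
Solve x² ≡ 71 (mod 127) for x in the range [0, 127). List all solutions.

Since 127 ≡ 3 (mod 4), a square root of 71 is 71^((127+1)/4) = 71^32 mod 127.
Repeated squaring: 71^2≡88, 71^4≡124, 71^8≡9, 71^16≡81, 71^32≡84 (mod 127).
71^32 = 71^(32) ≡ 84 (mod 127).
Check: 84² = 7056 ≡ 71 (mod 127). The two roots are 43 and 84.

43, 84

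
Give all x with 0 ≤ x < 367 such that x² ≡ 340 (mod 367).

134, 233

Since 367 ≡ 3 (mod 4), a square root of 340 is 340^((367+1)/4) = 340^92 mod 367.
Repeated squaring: 340^2≡362, 340^4≡25, 340^8≡258, 340^16≡137, 340^32≡52, 340^64≡135 (mod 367).
340^92 = 340^(64+16+8+4) ≡ 134 (mod 367).
Check: 134² = 17956 ≡ 340 (mod 367). The two roots are 134 and 233.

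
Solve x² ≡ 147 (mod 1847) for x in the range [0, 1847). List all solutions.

758, 1089

Since 1847 ≡ 3 (mod 4), a square root of 147 is 147^((1847+1)/4) = 147^462 mod 1847.
Repeated squaring: 147^2≡1292, 147^4≡1423, 147^8≡617, 147^16≡207, 147^32≡368, 147^64≡593, 147^128≡719, 147^256≡1648 (mod 1847).
147^462 = 147^(256+128+64+8+4+2) ≡ 1089 (mod 1847).
Check: 1089² = 1185921 ≡ 147 (mod 1847). The two roots are 758 and 1089.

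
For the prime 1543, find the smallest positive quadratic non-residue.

(2/1543) = +1, so 2 is a residue.
(3/1543) = −1, so 3 is the smallest positive non-residue mod 1543.

3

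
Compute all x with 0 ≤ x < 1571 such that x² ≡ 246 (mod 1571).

Since 1571 ≡ 3 (mod 4), a square root of 246 is 246^((1571+1)/4) = 246^393 mod 1571.
Repeated squaring: 246^2≡818, 246^4≡1449, 246^8≡745, 246^16≡462, 246^32≡1359, 246^64≡956, 246^128≡1185, 246^256≡1322 (mod 1571).
246^393 = 246^(256+128+8+1) ≡ 416 (mod 1571).
Check: 416² = 173056 ≡ 246 (mod 1571). The two roots are 416 and 1155.

416, 1155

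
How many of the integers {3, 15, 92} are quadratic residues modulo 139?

0

(3/139) = -1 → non-residue.
(15/139) = -1 → non-residue.
(92/139) = -1 → non-residue.
Total quadratic residues among the 3: 0.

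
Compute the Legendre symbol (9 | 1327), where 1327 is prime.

1

Reciprocity: 9 ≡ 1 and 1327 ≡ 3 (mod 4), so (9/1327) = +(1327/9).
Reduce top mod 9: now compute (4/9).
Pull out 2^2: since 9 ≡ 1 (mod 8), (2/9) = +1, so (2/9)^2 = +1.
Reached (1/9) = 1. Collecting the sign flips along the way, the symbol is +1.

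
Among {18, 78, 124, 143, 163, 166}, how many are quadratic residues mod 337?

(18/337) = +1 → QR.
(78/337) = +1 → QR.
(124/337) = -1 → non-residue.
(143/337) = -1 → non-residue.
(163/337) = -1 → non-residue.
(166/337) = -1 → non-residue.
Total quadratic residues among the 6: 2.

2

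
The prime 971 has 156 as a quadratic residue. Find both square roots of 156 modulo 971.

Since 971 ≡ 3 (mod 4), a square root of 156 is 156^((971+1)/4) = 156^243 mod 971.
Repeated squaring: 156^2≡61, 156^4≡808, 156^8≡352, 156^16≡587, 156^32≡835, 156^64≡47, 156^128≡267 (mod 971).
156^243 = 156^(128+64+32+16+2+1) ≡ 195 (mod 971).
Check: 195² = 38025 ≡ 156 (mod 971). The two roots are 195 and 776.

195, 776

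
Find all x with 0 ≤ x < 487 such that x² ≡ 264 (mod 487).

87, 400

Since 487 ≡ 3 (mod 4), a square root of 264 is 264^((487+1)/4) = 264^122 mod 487.
Repeated squaring: 264^2≡55, 264^4≡103, 264^8≡382, 264^16≡311, 264^32≡295, 264^64≡339 (mod 487).
264^122 = 264^(64+32+16+8+2) ≡ 400 (mod 487).
Check: 400² = 160000 ≡ 264 (mod 487). The two roots are 87 and 400.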